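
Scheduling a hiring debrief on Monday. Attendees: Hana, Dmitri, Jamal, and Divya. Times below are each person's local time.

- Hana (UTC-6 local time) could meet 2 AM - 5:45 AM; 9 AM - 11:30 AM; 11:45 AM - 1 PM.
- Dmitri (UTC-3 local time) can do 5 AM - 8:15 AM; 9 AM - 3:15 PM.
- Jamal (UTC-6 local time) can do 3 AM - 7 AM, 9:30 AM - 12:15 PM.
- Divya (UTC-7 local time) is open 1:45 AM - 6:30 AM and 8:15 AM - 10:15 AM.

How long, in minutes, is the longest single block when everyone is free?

Hana in UTC: 08:00-11:45, 15:00-17:30, 17:45-19:00 (add 6h to convert from UTC-6).
Dmitri in UTC: 08:00-11:15, 12:00-18:15 (add 3h to convert from UTC-3).
Jamal in UTC: 09:00-13:00, 15:30-18:15 (add 6h to convert from UTC-6).
Divya in UTC: 08:45-13:30, 15:15-17:15 (add 7h to convert from UTC-7).
Hana ∩ Dmitri: 08:00-11:15, 15:00-17:30, 17:45-18:15.
Hana ∩ Dmitri ∩ Jamal: 09:00-11:15, 15:30-17:30, 17:45-18:15.
Hana ∩ Dmitri ∩ Jamal ∩ Divya: 09:00-11:15, 15:30-17:15.
The longest is 09:00-11:15 at 135 minutes.

135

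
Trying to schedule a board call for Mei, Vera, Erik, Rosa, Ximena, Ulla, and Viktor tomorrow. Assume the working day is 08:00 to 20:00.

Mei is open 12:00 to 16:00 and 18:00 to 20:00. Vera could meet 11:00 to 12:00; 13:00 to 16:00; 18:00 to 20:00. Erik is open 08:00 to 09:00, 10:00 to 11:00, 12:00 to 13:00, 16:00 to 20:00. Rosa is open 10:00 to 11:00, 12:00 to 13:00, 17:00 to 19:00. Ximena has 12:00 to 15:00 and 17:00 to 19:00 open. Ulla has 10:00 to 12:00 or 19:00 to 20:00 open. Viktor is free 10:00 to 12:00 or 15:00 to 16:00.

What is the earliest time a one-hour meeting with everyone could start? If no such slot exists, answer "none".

none

Mei ∩ Vera: 13:00-16:00, 18:00-20:00.
Mei ∩ Vera ∩ Erik: 18:00-20:00.
Mei ∩ Vera ∩ Erik ∩ Rosa: 18:00-19:00.
Mei ∩ Vera ∩ Erik ∩ Rosa ∩ Ximena: 18:00-19:00.
Mei ∩ Vera ∩ Erik ∩ Rosa ∩ Ximena ∩ Ulla: ∅.
Mei ∩ Vera ∩ Erik ∩ Rosa ∩ Ximena ∩ Ulla ∩ Viktor: ∅.
There is no time when everyone is free.
No common window is at least 60 minutes long.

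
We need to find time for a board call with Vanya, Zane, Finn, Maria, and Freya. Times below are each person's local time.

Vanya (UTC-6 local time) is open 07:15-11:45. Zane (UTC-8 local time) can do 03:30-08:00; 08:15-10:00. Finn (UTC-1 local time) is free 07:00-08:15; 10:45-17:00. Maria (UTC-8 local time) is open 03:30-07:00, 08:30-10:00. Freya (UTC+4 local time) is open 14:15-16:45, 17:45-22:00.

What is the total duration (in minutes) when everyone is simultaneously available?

Vanya in UTC: 13:15-17:45 (add 6h to convert from UTC-6).
Zane in UTC: 11:30-16:00, 16:15-18:00 (add 8h to convert from UTC-8).
Finn in UTC: 08:00-09:15, 11:45-18:00 (add 1h to convert from UTC-1).
Maria in UTC: 11:30-15:00, 16:30-18:00 (add 8h to convert from UTC-8).
Freya in UTC: 10:15-12:45, 13:45-18:00 (subtract 4h to convert from UTC+4).
Vanya ∩ Zane: 13:15-16:00, 16:15-17:45.
Vanya ∩ Zane ∩ Finn: 13:15-16:00, 16:15-17:45.
Vanya ∩ Zane ∩ Finn ∩ Maria: 13:15-15:00, 16:30-17:45.
Vanya ∩ Zane ∩ Finn ∩ Maria ∩ Freya: 13:45-15:00, 16:30-17:45.
Summing the common windows: 75 + 75 = 150 minutes.

150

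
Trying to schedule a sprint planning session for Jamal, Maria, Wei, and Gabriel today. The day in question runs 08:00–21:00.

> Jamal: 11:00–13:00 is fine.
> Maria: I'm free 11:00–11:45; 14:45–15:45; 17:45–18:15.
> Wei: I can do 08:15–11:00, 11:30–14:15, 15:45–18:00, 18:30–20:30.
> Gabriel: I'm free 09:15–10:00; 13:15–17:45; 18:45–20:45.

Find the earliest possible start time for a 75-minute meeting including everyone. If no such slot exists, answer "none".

Jamal ∩ Maria: 11:00-11:45.
Jamal ∩ Maria ∩ Wei: 11:30-11:45.
Jamal ∩ Maria ∩ Wei ∩ Gabriel: ∅.
There is no time when everyone is free.
No common window is at least 75 minutes long.

none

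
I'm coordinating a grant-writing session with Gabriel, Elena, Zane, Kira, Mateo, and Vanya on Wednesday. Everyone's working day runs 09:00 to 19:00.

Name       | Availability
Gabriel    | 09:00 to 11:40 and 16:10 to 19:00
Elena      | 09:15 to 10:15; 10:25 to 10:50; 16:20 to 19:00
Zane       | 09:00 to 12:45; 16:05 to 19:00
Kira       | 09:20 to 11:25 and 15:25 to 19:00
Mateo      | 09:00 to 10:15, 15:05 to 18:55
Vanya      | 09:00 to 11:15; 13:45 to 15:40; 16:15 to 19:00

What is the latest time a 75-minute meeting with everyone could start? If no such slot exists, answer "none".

Gabriel ∩ Elena: 09:15-10:15, 10:25-10:50, 16:20-19:00.
Gabriel ∩ Elena ∩ Zane: 09:15-10:15, 10:25-10:50, 16:20-19:00.
Gabriel ∩ Elena ∩ Zane ∩ Kira: 09:20-10:15, 10:25-10:50, 16:20-19:00.
Gabriel ∩ Elena ∩ Zane ∩ Kira ∩ Mateo: 09:20-10:15, 16:20-18:55.
Gabriel ∩ Elena ∩ Zane ∩ Kira ∩ Mateo ∩ Vanya: 09:20-10:15, 16:20-18:55.
The last common window of at least 75 minutes is 16:20-18:55; a 75-minute meeting can start as late as 17:40 and still end by 18:55.

17:40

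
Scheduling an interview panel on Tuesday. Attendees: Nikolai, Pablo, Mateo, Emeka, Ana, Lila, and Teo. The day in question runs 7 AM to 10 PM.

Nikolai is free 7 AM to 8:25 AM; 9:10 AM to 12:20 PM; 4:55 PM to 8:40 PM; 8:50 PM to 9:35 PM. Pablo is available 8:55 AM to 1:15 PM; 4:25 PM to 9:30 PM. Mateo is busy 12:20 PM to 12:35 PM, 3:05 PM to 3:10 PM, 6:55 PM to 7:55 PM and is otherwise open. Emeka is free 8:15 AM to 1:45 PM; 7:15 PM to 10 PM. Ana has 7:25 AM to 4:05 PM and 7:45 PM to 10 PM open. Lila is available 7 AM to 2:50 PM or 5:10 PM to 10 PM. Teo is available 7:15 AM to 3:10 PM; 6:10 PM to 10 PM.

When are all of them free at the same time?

09:10-12:20, 19:55-20:40, 20:50-21:30

Nikolai free: 07:00-08:25, 09:10-12:20, 16:55-20:40, 20:50-21:35.
Pablo free: 08:55-13:15, 16:25-21:30.
Mateo free: 07:00-12:20, 12:35-15:05, 15:10-18:55, 19:55-22:00 (invert busy blocks within the working day).
Emeka free: 08:15-13:45, 19:15-22:00.
Ana free: 07:25-16:05, 19:45-22:00.
Lila free: 07:00-14:50, 17:10-22:00.
Teo free: 07:15-15:10, 18:10-22:00.
Nikolai ∩ Pablo: 09:10-12:20, 16:55-20:40, 20:50-21:30.
Nikolai ∩ Pablo ∩ Mateo: 09:10-12:20, 16:55-18:55, 19:55-20:40, 20:50-21:30.
Nikolai ∩ Pablo ∩ Mateo ∩ Emeka: 09:10-12:20, 19:55-20:40, 20:50-21:30.
Nikolai ∩ Pablo ∩ Mateo ∩ Emeka ∩ Ana: 09:10-12:20, 19:55-20:40, 20:50-21:30.
Nikolai ∩ Pablo ∩ Mateo ∩ Emeka ∩ Ana ∩ Lila: 09:10-12:20, 19:55-20:40, 20:50-21:30.
Nikolai ∩ Pablo ∩ Mateo ∩ Emeka ∩ Ana ∩ Lila ∩ Teo: 09:10-12:20, 19:55-20:40, 20:50-21:30.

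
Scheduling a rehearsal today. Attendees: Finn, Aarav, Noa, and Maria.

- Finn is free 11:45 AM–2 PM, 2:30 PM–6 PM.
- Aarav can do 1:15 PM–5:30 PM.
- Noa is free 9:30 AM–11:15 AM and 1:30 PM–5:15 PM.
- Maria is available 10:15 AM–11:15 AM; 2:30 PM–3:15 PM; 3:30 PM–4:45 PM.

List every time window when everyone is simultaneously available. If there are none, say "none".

14:30-15:15, 15:30-16:45

Finn ∩ Aarav: 13:15-14:00, 14:30-17:30.
Finn ∩ Aarav ∩ Noa: 13:30-14:00, 14:30-17:15.
Finn ∩ Aarav ∩ Noa ∩ Maria: 14:30-15:15, 15:30-16:45.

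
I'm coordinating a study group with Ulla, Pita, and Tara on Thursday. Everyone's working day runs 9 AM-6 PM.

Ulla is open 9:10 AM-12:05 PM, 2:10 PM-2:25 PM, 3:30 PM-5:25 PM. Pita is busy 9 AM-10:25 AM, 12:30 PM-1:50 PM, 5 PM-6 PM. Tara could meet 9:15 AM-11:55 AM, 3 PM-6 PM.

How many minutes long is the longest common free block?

Ulla free: 09:10-12:05, 14:10-14:25, 15:30-17:25.
Pita free: 10:25-12:30, 13:50-17:00 (invert busy blocks within the working day).
Tara free: 09:15-11:55, 15:00-18:00.
Ulla ∩ Pita: 10:25-12:05, 14:10-14:25, 15:30-17:00.
Ulla ∩ Pita ∩ Tara: 10:25-11:55, 15:30-17:00.
The longest is 10:25-11:55 at 90 minutes.

90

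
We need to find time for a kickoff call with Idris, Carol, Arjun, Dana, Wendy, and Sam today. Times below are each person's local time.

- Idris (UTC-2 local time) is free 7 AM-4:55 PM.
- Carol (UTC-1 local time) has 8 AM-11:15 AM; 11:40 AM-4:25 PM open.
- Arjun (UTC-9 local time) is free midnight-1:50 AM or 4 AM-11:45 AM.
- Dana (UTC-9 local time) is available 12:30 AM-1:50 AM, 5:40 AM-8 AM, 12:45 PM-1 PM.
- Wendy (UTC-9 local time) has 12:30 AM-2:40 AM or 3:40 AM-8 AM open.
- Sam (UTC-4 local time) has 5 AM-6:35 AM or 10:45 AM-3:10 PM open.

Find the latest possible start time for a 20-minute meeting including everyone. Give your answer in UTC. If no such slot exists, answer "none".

Idris in UTC: 09:00-18:55 (add 2h to convert from UTC-2).
Carol in UTC: 09:00-12:15, 12:40-17:25 (add 1h to convert from UTC-1).
Arjun in UTC: 09:00-10:50, 13:00-20:45 (add 9h to convert from UTC-9).
Dana in UTC: 09:30-10:50, 14:40-17:00, 21:45-22:00 (add 9h to convert from UTC-9).
Wendy in UTC: 09:30-11:40, 12:40-17:00 (add 9h to convert from UTC-9).
Sam in UTC: 09:00-10:35, 14:45-19:10 (add 4h to convert from UTC-4).
Idris ∩ Carol: 09:00-12:15, 12:40-17:25.
Idris ∩ Carol ∩ Arjun: 09:00-10:50, 13:00-17:25.
Idris ∩ Carol ∩ Arjun ∩ Dana: 09:30-10:50, 14:40-17:00.
Idris ∩ Carol ∩ Arjun ∩ Dana ∩ Wendy: 09:30-10:50, 14:40-17:00.
Idris ∩ Carol ∩ Arjun ∩ Dana ∩ Wendy ∩ Sam: 09:30-10:35, 14:45-17:00.
The last common window of at least 20 minutes is 14:45-17:00; a 20-minute meeting can start as late as 16:40 and still end by 17:00.

16:40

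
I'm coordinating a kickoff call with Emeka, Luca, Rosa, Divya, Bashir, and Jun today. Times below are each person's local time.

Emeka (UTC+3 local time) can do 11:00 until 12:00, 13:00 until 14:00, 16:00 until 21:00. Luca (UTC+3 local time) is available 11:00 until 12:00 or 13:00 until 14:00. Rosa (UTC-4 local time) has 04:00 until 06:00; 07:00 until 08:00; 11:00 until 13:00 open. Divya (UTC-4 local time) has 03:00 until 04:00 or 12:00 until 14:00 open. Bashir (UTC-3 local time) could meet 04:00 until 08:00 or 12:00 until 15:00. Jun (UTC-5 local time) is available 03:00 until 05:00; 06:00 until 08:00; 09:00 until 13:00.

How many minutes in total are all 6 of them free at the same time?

Emeka in UTC: 08:00-09:00, 10:00-11:00, 13:00-18:00 (subtract 3h to convert from UTC+3).
Luca in UTC: 08:00-09:00, 10:00-11:00 (subtract 3h to convert from UTC+3).
Rosa in UTC: 08:00-10:00, 11:00-12:00, 15:00-17:00 (add 4h to convert from UTC-4).
Divya in UTC: 07:00-08:00, 16:00-18:00 (add 4h to convert from UTC-4).
Bashir in UTC: 07:00-11:00, 15:00-18:00 (add 3h to convert from UTC-3).
Jun in UTC: 08:00-10:00, 11:00-13:00, 14:00-18:00 (add 5h to convert from UTC-5).
Emeka ∩ Luca: 08:00-09:00, 10:00-11:00.
Emeka ∩ Luca ∩ Rosa: 08:00-09:00.
Emeka ∩ Luca ∩ Rosa ∩ Divya: ∅.
Emeka ∩ Luca ∩ Rosa ∩ Divya ∩ Bashir: ∅.
Emeka ∩ Luca ∩ Rosa ∩ Divya ∩ Bashir ∩ Jun: ∅.
There is no time when everyone is free.
There is no common window, so the total is 0 minutes.

0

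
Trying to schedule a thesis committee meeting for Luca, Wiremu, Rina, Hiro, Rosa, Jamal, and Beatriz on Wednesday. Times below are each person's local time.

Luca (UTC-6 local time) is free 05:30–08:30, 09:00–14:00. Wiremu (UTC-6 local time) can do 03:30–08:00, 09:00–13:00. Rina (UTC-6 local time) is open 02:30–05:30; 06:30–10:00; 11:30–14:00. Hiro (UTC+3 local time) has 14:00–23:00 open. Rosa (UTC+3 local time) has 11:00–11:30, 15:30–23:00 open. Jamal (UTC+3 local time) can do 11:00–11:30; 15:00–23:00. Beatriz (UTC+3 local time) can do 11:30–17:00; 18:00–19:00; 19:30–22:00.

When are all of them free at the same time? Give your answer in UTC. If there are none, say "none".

12:30-14:00, 15:00-16:00, 17:30-19:00

Luca in UTC: 11:30-14:30, 15:00-20:00 (add 6h to convert from UTC-6).
Wiremu in UTC: 09:30-14:00, 15:00-19:00 (add 6h to convert from UTC-6).
Rina in UTC: 08:30-11:30, 12:30-16:00, 17:30-20:00 (add 6h to convert from UTC-6).
Hiro in UTC: 11:00-20:00 (subtract 3h to convert from UTC+3).
Rosa in UTC: 08:00-08:30, 12:30-20:00 (subtract 3h to convert from UTC+3).
Jamal in UTC: 08:00-08:30, 12:00-20:00 (subtract 3h to convert from UTC+3).
Beatriz in UTC: 08:30-14:00, 15:00-16:00, 16:30-19:00 (subtract 3h to convert from UTC+3).
Luca ∩ Wiremu: 11:30-14:00, 15:00-19:00.
Luca ∩ Wiremu ∩ Rina: 12:30-14:00, 15:00-16:00, 17:30-19:00.
Luca ∩ Wiremu ∩ Rina ∩ Hiro: 12:30-14:00, 15:00-16:00, 17:30-19:00.
Luca ∩ Wiremu ∩ Rina ∩ Hiro ∩ Rosa: 12:30-14:00, 15:00-16:00, 17:30-19:00.
Luca ∩ Wiremu ∩ Rina ∩ Hiro ∩ Rosa ∩ Jamal: 12:30-14:00, 15:00-16:00, 17:30-19:00.
Luca ∩ Wiremu ∩ Rina ∩ Hiro ∩ Rosa ∩ Jamal ∩ Beatriz: 12:30-14:00, 15:00-16:00, 17:30-19:00.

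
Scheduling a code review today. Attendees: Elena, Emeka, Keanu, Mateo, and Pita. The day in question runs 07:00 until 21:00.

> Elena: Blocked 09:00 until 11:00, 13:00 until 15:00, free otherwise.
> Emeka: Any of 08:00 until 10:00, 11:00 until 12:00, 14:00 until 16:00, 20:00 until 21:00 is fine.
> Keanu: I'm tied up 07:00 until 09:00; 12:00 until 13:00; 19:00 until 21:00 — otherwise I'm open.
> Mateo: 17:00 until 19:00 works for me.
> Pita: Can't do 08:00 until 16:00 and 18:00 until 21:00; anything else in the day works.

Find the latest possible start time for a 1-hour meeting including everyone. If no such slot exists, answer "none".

Elena free: 07:00-09:00, 11:00-13:00, 15:00-21:00 (invert busy blocks within the working day).
Emeka free: 08:00-10:00, 11:00-12:00, 14:00-16:00, 20:00-21:00.
Keanu free: 09:00-12:00, 13:00-19:00 (invert busy blocks within the working day).
Mateo free: 17:00-19:00.
Pita free: 07:00-08:00, 16:00-18:00 (invert busy blocks within the working day).
Elena ∩ Emeka: 08:00-09:00, 11:00-12:00, 15:00-16:00, 20:00-21:00.
Elena ∩ Emeka ∩ Keanu: 11:00-12:00, 15:00-16:00.
Elena ∩ Emeka ∩ Keanu ∩ Mateo: ∅.
Elena ∩ Emeka ∩ Keanu ∩ Mateo ∩ Pita: ∅.
There is no time when everyone is free.
No common window is at least 60 minutes long.

none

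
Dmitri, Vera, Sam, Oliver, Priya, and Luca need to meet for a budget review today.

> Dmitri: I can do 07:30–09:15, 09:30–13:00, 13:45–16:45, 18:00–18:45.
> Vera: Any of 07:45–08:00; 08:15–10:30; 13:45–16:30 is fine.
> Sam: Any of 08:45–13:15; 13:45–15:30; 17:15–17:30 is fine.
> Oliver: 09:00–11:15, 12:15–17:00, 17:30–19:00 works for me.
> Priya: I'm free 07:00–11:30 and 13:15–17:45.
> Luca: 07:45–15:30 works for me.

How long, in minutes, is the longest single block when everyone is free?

105

Dmitri ∩ Vera: 07:45-08:00, 08:15-09:15, 09:30-10:30, 13:45-16:30.
Dmitri ∩ Vera ∩ Sam: 08:45-09:15, 09:30-10:30, 13:45-15:30.
Dmitri ∩ Vera ∩ Sam ∩ Oliver: 09:00-09:15, 09:30-10:30, 13:45-15:30.
Dmitri ∩ Vera ∩ Sam ∩ Oliver ∩ Priya: 09:00-09:15, 09:30-10:30, 13:45-15:30.
Dmitri ∩ Vera ∩ Sam ∩ Oliver ∩ Priya ∩ Luca: 09:00-09:15, 09:30-10:30, 13:45-15:30.
The longest is 13:45-15:30 at 105 minutes.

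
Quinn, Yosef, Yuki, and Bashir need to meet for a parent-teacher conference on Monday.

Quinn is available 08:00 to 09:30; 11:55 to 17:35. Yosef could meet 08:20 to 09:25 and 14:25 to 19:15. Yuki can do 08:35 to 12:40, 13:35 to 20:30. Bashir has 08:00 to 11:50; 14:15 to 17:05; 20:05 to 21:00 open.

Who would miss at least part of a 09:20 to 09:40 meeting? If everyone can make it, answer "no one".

Quinn, Yosef

Quinn: not fully free for 09:20-09:40. Yosef: not fully free for 09:20-09:40. Yuki: free for 09:20-09:40. Bashir: free for 09:20-09:40.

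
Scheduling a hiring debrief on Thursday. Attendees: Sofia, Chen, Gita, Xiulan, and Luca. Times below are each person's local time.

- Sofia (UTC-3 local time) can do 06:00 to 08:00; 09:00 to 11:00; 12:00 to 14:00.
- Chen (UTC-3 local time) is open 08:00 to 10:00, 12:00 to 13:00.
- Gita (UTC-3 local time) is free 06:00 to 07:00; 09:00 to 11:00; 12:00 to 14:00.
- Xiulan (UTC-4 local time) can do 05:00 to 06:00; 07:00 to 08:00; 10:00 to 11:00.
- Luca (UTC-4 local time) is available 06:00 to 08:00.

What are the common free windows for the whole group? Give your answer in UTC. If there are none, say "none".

none

Sofia in UTC: 09:00-11:00, 12:00-14:00, 15:00-17:00 (add 3h to convert from UTC-3).
Chen in UTC: 11:00-13:00, 15:00-16:00 (add 3h to convert from UTC-3).
Gita in UTC: 09:00-10:00, 12:00-14:00, 15:00-17:00 (add 3h to convert from UTC-3).
Xiulan in UTC: 09:00-10:00, 11:00-12:00, 14:00-15:00 (add 4h to convert from UTC-4).
Luca in UTC: 10:00-12:00 (add 4h to convert from UTC-4).
Sofia ∩ Chen: 12:00-13:00, 15:00-16:00.
Sofia ∩ Chen ∩ Gita: 12:00-13:00, 15:00-16:00.
Sofia ∩ Chen ∩ Gita ∩ Xiulan: ∅.
Sofia ∩ Chen ∩ Gita ∩ Xiulan ∩ Luca: ∅.
There is no time when everyone is free.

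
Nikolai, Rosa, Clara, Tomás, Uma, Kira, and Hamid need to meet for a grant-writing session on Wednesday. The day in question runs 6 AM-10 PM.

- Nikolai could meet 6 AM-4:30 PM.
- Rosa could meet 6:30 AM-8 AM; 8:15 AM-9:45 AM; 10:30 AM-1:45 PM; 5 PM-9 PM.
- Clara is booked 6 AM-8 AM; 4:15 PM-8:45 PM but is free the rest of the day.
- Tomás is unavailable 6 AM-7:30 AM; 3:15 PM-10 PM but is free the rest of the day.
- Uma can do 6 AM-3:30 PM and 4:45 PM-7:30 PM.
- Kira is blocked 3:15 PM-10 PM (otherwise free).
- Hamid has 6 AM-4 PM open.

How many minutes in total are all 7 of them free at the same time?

285

Nikolai free: 06:00-16:30.
Rosa free: 06:30-08:00, 08:15-09:45, 10:30-13:45, 17:00-21:00.
Clara free: 08:00-16:15, 20:45-22:00 (invert busy blocks within the working day).
Tomás free: 07:30-15:15 (invert busy blocks within the working day).
Uma free: 06:00-15:30, 16:45-19:30.
Kira free: 06:00-15:15 (invert busy blocks within the working day).
Hamid free: 06:00-16:00.
Nikolai ∩ Rosa: 06:30-08:00, 08:15-09:45, 10:30-13:45.
Nikolai ∩ Rosa ∩ Clara: 08:15-09:45, 10:30-13:45.
Nikolai ∩ Rosa ∩ Clara ∩ Tomás: 08:15-09:45, 10:30-13:45.
Nikolai ∩ Rosa ∩ Clara ∩ Tomás ∩ Uma: 08:15-09:45, 10:30-13:45.
Nikolai ∩ Rosa ∩ Clara ∩ Tomás ∩ Uma ∩ Kira: 08:15-09:45, 10:30-13:45.
Nikolai ∩ Rosa ∩ Clara ∩ Tomás ∩ Uma ∩ Kira ∩ Hamid: 08:15-09:45, 10:30-13:45.
Summing the common windows: 90 + 195 = 285 minutes.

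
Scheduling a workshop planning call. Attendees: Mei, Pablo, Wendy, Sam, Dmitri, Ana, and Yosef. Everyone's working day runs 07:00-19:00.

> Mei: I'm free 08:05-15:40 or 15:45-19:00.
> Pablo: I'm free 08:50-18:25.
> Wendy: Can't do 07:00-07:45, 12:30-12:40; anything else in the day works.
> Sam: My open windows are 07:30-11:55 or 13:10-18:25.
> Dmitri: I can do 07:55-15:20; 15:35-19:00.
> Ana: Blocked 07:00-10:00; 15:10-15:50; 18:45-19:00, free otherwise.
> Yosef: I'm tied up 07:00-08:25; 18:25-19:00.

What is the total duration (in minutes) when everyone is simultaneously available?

Mei free: 08:05-15:40, 15:45-19:00.
Pablo free: 08:50-18:25.
Wendy free: 07:45-12:30, 12:40-19:00 (invert busy blocks within the working day).
Sam free: 07:30-11:55, 13:10-18:25.
Dmitri free: 07:55-15:20, 15:35-19:00.
Ana free: 10:00-15:10, 15:50-18:45 (invert busy blocks within the working day).
Yosef free: 08:25-18:25 (invert busy blocks within the working day).
Mei ∩ Pablo: 08:50-15:40, 15:45-18:25.
Mei ∩ Pablo ∩ Wendy: 08:50-12:30, 12:40-15:40, 15:45-18:25.
Mei ∩ Pablo ∩ Wendy ∩ Sam: 08:50-11:55, 13:10-15:40, 15:45-18:25.
Mei ∩ Pablo ∩ Wendy ∩ Sam ∩ Dmitri: 08:50-11:55, 13:10-15:20, 15:35-15:40, 15:45-18:25.
Mei ∩ Pablo ∩ Wendy ∩ Sam ∩ Dmitri ∩ Ana: 10:00-11:55, 13:10-15:10, 15:50-18:25.
Mei ∩ Pablo ∩ Wendy ∩ Sam ∩ Dmitri ∩ Ana ∩ Yosef: 10:00-11:55, 13:10-15:10, 15:50-18:25.
Summing the common windows: 115 + 120 + 155 = 390 minutes.

390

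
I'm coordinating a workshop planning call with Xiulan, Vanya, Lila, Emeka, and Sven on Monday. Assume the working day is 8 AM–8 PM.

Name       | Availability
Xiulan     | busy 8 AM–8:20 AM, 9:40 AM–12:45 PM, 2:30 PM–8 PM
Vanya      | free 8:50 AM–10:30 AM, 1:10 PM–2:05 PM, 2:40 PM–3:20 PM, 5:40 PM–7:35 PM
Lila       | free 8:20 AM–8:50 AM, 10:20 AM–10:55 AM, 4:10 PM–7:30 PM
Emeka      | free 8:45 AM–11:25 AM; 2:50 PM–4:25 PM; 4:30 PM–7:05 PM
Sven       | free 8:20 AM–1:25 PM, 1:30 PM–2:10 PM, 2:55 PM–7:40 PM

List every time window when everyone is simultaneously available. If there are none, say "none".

Xiulan free: 08:20-09:40, 12:45-14:30 (invert busy blocks within the working day).
Vanya free: 08:50-10:30, 13:10-14:05, 14:40-15:20, 17:40-19:35.
Lila free: 08:20-08:50, 10:20-10:55, 16:10-19:30.
Emeka free: 08:45-11:25, 14:50-16:25, 16:30-19:05.
Sven free: 08:20-13:25, 13:30-14:10, 14:55-19:40.
Xiulan ∩ Vanya: 08:50-09:40, 13:10-14:05.
Xiulan ∩ Vanya ∩ Lila: ∅.
Xiulan ∩ Vanya ∩ Lila ∩ Emeka: ∅.
Xiulan ∩ Vanya ∩ Lila ∩ Emeka ∩ Sven: ∅.
There is no time when everyone is free.

none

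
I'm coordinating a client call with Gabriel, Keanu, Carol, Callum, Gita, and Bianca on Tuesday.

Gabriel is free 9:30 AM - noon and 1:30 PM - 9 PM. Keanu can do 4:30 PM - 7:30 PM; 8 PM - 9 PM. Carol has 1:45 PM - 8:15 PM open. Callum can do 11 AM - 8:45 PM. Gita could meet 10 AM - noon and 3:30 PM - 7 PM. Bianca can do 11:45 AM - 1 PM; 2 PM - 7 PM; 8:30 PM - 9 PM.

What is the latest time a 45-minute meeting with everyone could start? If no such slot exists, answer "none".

Gabriel ∩ Keanu: 16:30-19:30, 20:00-21:00.
Gabriel ∩ Keanu ∩ Carol: 16:30-19:30, 20:00-20:15.
Gabriel ∩ Keanu ∩ Carol ∩ Callum: 16:30-19:30, 20:00-20:15.
Gabriel ∩ Keanu ∩ Carol ∩ Callum ∩ Gita: 16:30-19:00.
Gabriel ∩ Keanu ∩ Carol ∩ Callum ∩ Gita ∩ Bianca: 16:30-19:00.
Those are the intersection windows.
The last common window of at least 45 minutes is 16:30-19:00; a 45-minute meeting can start as late as 18:15 and still end by 19:00.

18:15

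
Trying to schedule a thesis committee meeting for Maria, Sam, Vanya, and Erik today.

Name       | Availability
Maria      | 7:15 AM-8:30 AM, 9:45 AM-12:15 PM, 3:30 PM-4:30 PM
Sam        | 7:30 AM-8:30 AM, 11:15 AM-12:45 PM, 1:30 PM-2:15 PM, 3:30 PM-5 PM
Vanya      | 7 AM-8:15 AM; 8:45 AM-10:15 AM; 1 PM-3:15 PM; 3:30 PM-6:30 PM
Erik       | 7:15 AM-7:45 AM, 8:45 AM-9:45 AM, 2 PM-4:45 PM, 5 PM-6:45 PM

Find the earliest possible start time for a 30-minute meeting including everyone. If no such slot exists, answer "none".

Maria ∩ Sam: 07:30-08:30, 11:15-12:15, 15:30-16:30.
Maria ∩ Sam ∩ Vanya: 07:30-08:15, 15:30-16:30.
Maria ∩ Sam ∩ Vanya ∩ Erik: 07:30-07:45, 15:30-16:30.
Those are the intersection windows.
The first common window of at least 30 minutes is 15:30-16:30, so the earliest start is 15:30.

15:30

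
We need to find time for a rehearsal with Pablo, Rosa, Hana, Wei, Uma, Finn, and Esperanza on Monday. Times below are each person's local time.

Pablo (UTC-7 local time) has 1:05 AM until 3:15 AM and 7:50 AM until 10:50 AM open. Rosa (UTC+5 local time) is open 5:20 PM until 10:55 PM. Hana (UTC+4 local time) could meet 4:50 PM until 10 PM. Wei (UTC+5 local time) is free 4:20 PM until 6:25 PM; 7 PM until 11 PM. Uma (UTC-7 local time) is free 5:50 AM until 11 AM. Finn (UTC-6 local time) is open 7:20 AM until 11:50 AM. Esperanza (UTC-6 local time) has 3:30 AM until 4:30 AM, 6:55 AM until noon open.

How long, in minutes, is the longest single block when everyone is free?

Pablo in UTC: 08:05-10:15, 14:50-17:50 (add 7h to convert from UTC-7).
Rosa in UTC: 12:20-17:55 (subtract 5h to convert from UTC+5).
Hana in UTC: 12:50-18:00 (subtract 4h to convert from UTC+4).
Wei in UTC: 11:20-13:25, 14:00-18:00 (subtract 5h to convert from UTC+5).
Uma in UTC: 12:50-18:00 (add 7h to convert from UTC-7).
Finn in UTC: 13:20-17:50 (add 6h to convert from UTC-6).
Esperanza in UTC: 09:30-10:30, 12:55-18:00 (add 6h to convert from UTC-6).
Pablo ∩ Rosa: 14:50-17:50.
Pablo ∩ Rosa ∩ Hana: 14:50-17:50.
Pablo ∩ Rosa ∩ Hana ∩ Wei: 14:50-17:50.
Pablo ∩ Rosa ∩ Hana ∩ Wei ∩ Uma: 14:50-17:50.
Pablo ∩ Rosa ∩ Hana ∩ Wei ∩ Uma ∩ Finn: 14:50-17:50.
Pablo ∩ Rosa ∩ Hana ∩ Wei ∩ Uma ∩ Finn ∩ Esperanza: 14:50-17:50.
The longest is 14:50-17:50 at 180 minutes.

180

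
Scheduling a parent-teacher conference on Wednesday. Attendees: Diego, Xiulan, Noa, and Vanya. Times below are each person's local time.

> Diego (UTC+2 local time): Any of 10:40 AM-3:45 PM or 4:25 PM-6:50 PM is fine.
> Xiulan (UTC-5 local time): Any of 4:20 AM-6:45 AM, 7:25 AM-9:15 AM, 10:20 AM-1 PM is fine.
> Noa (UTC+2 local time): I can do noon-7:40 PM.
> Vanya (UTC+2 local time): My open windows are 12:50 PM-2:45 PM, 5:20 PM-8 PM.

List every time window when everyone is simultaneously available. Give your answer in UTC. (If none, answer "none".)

Diego in UTC: 08:40-13:45, 14:25-16:50 (subtract 2h to convert from UTC+2).
Xiulan in UTC: 09:20-11:45, 12:25-14:15, 15:20-18:00 (add 5h to convert from UTC-5).
Noa in UTC: 10:00-17:40 (subtract 2h to convert from UTC+2).
Vanya in UTC: 10:50-12:45, 15:20-18:00 (subtract 2h to convert from UTC+2).
Diego ∩ Xiulan: 09:20-11:45, 12:25-13:45, 15:20-16:50.
Diego ∩ Xiulan ∩ Noa: 10:00-11:45, 12:25-13:45, 15:20-16:50.
Diego ∩ Xiulan ∩ Noa ∩ Vanya: 10:50-11:45, 12:25-12:45, 15:20-16:50.

10:50-11:45, 12:25-12:45, 15:20-16:50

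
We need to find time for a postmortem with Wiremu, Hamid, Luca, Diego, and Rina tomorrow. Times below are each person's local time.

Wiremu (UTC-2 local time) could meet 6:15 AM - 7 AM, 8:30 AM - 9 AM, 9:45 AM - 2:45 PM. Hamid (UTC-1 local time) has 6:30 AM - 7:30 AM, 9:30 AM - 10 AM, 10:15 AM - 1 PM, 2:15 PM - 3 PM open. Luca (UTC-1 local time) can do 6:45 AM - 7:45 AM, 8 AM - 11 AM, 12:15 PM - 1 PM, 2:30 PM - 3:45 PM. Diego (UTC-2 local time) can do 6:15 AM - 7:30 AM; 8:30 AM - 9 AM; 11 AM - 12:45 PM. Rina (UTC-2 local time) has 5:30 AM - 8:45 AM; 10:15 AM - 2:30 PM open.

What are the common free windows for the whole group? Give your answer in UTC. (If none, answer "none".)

08:15-08:30, 10:30-10:45, 13:15-14:00

Wiremu in UTC: 08:15-09:00, 10:30-11:00, 11:45-16:45 (add 2h to convert from UTC-2).
Hamid in UTC: 07:30-08:30, 10:30-11:00, 11:15-14:00, 15:15-16:00 (add 1h to convert from UTC-1).
Luca in UTC: 07:45-08:45, 09:00-12:00, 13:15-14:00, 15:30-16:45 (add 1h to convert from UTC-1).
Diego in UTC: 08:15-09:30, 10:30-11:00, 13:00-14:45 (add 2h to convert from UTC-2).
Rina in UTC: 07:30-10:45, 12:15-16:30 (add 2h to convert from UTC-2).
Wiremu ∩ Hamid: 08:15-08:30, 10:30-11:00, 11:45-14:00, 15:15-16:00.
Wiremu ∩ Hamid ∩ Luca: 08:15-08:30, 10:30-11:00, 11:45-12:00, 13:15-14:00, 15:30-16:00.
Wiremu ∩ Hamid ∩ Luca ∩ Diego: 08:15-08:30, 10:30-11:00, 13:15-14:00.
Wiremu ∩ Hamid ∩ Luca ∩ Diego ∩ Rina: 08:15-08:30, 10:30-10:45, 13:15-14:00.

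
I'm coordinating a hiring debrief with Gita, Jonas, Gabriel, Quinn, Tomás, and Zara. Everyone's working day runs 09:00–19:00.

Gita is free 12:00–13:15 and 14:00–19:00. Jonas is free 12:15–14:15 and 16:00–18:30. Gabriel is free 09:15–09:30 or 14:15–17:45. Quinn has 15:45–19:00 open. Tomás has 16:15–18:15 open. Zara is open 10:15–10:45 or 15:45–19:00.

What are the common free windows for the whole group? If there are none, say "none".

Gita ∩ Jonas: 12:15-13:15, 14:00-14:15, 16:00-18:30.
Gita ∩ Jonas ∩ Gabriel: 16:00-17:45.
Gita ∩ Jonas ∩ Gabriel ∩ Quinn: 16:00-17:45.
Gita ∩ Jonas ∩ Gabriel ∩ Quinn ∩ Tomás: 16:15-17:45.
Gita ∩ Jonas ∩ Gabriel ∩ Quinn ∩ Tomás ∩ Zara: 16:15-17:45.
Those are the intersection windows.

16:15-17:45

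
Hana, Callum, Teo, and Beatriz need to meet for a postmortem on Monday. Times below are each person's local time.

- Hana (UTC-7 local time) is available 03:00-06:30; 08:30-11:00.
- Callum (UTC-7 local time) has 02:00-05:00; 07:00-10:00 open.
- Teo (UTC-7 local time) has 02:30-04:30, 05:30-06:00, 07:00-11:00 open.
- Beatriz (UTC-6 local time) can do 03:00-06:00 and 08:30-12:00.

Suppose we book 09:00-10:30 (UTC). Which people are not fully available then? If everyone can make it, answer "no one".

Hana, Teo

Hana in UTC: 10:00-13:30, 15:30-18:00 (add 7h to convert from UTC-7).
Callum in UTC: 09:00-12:00, 14:00-17:00 (add 7h to convert from UTC-7).
Teo in UTC: 09:30-11:30, 12:30-13:00, 14:00-18:00 (add 7h to convert from UTC-7).
Beatriz in UTC: 09:00-12:00, 14:30-18:00 (add 6h to convert from UTC-6).
Hana: not fully free for 09:00-10:30. Callum: free for 09:00-10:30. Teo: not fully free for 09:00-10:30. Beatriz: free for 09:00-10:30.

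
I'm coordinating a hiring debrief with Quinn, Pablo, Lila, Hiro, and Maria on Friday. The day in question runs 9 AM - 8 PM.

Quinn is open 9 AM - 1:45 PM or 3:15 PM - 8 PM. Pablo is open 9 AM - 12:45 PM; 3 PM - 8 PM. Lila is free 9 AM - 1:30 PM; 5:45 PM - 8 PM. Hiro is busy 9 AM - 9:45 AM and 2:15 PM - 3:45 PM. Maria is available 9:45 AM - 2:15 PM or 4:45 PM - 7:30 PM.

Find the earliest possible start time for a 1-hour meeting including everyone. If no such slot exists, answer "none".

09:45

Quinn free: 09:00-13:45, 15:15-20:00.
Pablo free: 09:00-12:45, 15:00-20:00.
Lila free: 09:00-13:30, 17:45-20:00.
Hiro free: 09:45-14:15, 15:45-20:00 (invert busy blocks within the working day).
Maria free: 09:45-14:15, 16:45-19:30.
Quinn ∩ Pablo: 09:00-12:45, 15:15-20:00.
Quinn ∩ Pablo ∩ Lila: 09:00-12:45, 17:45-20:00.
Quinn ∩ Pablo ∩ Lila ∩ Hiro: 09:45-12:45, 17:45-20:00.
Quinn ∩ Pablo ∩ Lila ∩ Hiro ∩ Maria: 09:45-12:45, 17:45-19:30.
So the common availability across everyone is 09:45-12:45, 17:45-19:30.
The first common window of at least 60 minutes is 09:45-12:45, so the earliest start is 09:45.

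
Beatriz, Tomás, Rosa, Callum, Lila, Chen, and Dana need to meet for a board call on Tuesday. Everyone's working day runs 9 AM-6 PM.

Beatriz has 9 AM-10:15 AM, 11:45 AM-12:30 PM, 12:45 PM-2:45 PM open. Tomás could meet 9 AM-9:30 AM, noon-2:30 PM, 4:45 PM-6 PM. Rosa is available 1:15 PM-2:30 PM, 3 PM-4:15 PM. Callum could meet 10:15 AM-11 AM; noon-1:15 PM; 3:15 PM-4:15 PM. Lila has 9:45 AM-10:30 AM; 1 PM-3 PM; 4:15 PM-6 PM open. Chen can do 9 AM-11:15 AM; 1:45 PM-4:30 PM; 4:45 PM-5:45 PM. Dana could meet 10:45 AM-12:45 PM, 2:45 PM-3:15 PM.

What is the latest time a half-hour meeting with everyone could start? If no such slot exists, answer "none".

none

Beatriz ∩ Tomás: 09:00-09:30, 12:00-12:30, 12:45-14:30.
Beatriz ∩ Tomás ∩ Rosa: 13:15-14:30.
Beatriz ∩ Tomás ∩ Rosa ∩ Callum: ∅.
Beatriz ∩ Tomás ∩ Rosa ∩ Callum ∩ Lila: ∅.
Beatriz ∩ Tomás ∩ Rosa ∩ Callum ∩ Lila ∩ Chen: ∅.
Beatriz ∩ Tomás ∩ Rosa ∩ Callum ∩ Lila ∩ Chen ∩ Dana: ∅.
There is no time when everyone is free.
No common window is at least 30 minutes long.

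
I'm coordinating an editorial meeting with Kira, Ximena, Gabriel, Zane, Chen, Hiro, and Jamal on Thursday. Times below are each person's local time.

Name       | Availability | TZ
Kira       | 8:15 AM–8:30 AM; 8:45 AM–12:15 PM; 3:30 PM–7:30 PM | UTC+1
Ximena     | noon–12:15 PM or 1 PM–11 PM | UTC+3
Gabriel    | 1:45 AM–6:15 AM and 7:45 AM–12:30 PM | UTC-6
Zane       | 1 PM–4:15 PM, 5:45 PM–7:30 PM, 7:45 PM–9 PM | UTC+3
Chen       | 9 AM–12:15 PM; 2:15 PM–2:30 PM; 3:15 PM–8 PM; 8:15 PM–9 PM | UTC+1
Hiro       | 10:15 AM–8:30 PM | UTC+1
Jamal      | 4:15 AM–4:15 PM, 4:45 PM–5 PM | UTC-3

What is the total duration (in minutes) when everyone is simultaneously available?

255

Kira in UTC: 07:15-07:30, 07:45-11:15, 14:30-18:30 (subtract 1h to convert from UTC+1).
Ximena in UTC: 09:00-09:15, 10:00-20:00 (subtract 3h to convert from UTC+3).
Gabriel in UTC: 07:45-12:15, 13:45-18:30 (add 6h to convert from UTC-6).
Zane in UTC: 10:00-13:15, 14:45-16:30, 16:45-18:00 (subtract 3h to convert from UTC+3).
Chen in UTC: 08:00-11:15, 13:15-13:30, 14:15-19:00, 19:15-20:00 (subtract 1h to convert from UTC+1).
Hiro in UTC: 09:15-19:30 (subtract 1h to convert from UTC+1).
Jamal in UTC: 07:15-19:15, 19:45-20:00 (add 3h to convert from UTC-3).
Kira ∩ Ximena: 09:00-09:15, 10:00-11:15, 14:30-18:30.
Kira ∩ Ximena ∩ Gabriel: 09:00-09:15, 10:00-11:15, 14:30-18:30.
Kira ∩ Ximena ∩ Gabriel ∩ Zane: 10:00-11:15, 14:45-16:30, 16:45-18:00.
Kira ∩ Ximena ∩ Gabriel ∩ Zane ∩ Chen: 10:00-11:15, 14:45-16:30, 16:45-18:00.
Kira ∩ Ximena ∩ Gabriel ∩ Zane ∩ Chen ∩ Hiro: 10:00-11:15, 14:45-16:30, 16:45-18:00.
Kira ∩ Ximena ∩ Gabriel ∩ Zane ∩ Chen ∩ Hiro ∩ Jamal: 10:00-11:15, 14:45-16:30, 16:45-18:00.
Summing the common windows: 75 + 105 + 75 = 255 minutes.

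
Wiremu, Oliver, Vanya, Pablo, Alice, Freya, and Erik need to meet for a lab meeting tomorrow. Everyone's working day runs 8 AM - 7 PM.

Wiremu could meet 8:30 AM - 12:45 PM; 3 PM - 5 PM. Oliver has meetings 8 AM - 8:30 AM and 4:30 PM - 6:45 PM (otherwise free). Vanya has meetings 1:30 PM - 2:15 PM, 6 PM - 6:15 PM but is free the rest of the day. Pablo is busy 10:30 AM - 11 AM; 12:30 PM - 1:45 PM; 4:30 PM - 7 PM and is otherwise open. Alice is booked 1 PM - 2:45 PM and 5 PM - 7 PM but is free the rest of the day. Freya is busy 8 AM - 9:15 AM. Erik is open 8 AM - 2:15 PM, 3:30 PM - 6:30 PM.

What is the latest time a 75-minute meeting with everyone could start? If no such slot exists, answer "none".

11:15

Wiremu free: 08:30-12:45, 15:00-17:00.
Oliver free: 08:30-16:30, 18:45-19:00 (invert busy blocks within the working day).
Vanya free: 08:00-13:30, 14:15-18:00, 18:15-19:00 (invert busy blocks within the working day).
Pablo free: 08:00-10:30, 11:00-12:30, 13:45-16:30 (invert busy blocks within the working day).
Alice free: 08:00-13:00, 14:45-17:00 (invert busy blocks within the working day).
Freya free: 09:15-19:00 (invert busy blocks within the working day).
Erik free: 08:00-14:15, 15:30-18:30.
Wiremu ∩ Oliver: 08:30-12:45, 15:00-16:30.
Wiremu ∩ Oliver ∩ Vanya: 08:30-12:45, 15:00-16:30.
Wiremu ∩ Oliver ∩ Vanya ∩ Pablo: 08:30-10:30, 11:00-12:30, 15:00-16:30.
Wiremu ∩ Oliver ∩ Vanya ∩ Pablo ∩ Alice: 08:30-10:30, 11:00-12:30, 15:00-16:30.
Wiremu ∩ Oliver ∩ Vanya ∩ Pablo ∩ Alice ∩ Freya: 09:15-10:30, 11:00-12:30, 15:00-16:30.
Wiremu ∩ Oliver ∩ Vanya ∩ Pablo ∩ Alice ∩ Freya ∩ Erik: 09:15-10:30, 11:00-12:30, 15:30-16:30.
So the common availability across everyone is 09:15-10:30, 11:00-12:30, 15:30-16:30.
The last common window of at least 75 minutes is 11:00-12:30; a 75-minute meeting can start as late as 11:15 and still end by 12:30.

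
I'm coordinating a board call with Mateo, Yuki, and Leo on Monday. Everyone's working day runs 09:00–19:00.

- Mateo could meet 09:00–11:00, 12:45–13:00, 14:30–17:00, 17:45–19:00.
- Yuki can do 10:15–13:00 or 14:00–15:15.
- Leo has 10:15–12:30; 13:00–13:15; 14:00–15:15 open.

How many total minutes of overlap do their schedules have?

90

Mateo ∩ Yuki: 10:15-11:00, 12:45-13:00, 14:30-15:15.
Mateo ∩ Yuki ∩ Leo: 10:15-11:00, 14:30-15:15.
Those are the intersection windows.
Summing the common windows: 45 + 45 = 90 minutes.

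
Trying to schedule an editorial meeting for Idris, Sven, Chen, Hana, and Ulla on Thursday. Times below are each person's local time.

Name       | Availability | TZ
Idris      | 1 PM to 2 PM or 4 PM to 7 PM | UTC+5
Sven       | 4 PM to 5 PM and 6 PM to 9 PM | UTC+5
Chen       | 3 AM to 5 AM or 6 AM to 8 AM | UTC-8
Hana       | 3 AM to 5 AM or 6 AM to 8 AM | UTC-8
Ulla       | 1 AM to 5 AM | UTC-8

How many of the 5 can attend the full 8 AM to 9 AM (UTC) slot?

Idris in UTC: 08:00-09:00, 11:00-14:00 (subtract 5h to convert from UTC+5).
Sven in UTC: 11:00-12:00, 13:00-16:00 (subtract 5h to convert from UTC+5).
Chen in UTC: 11:00-13:00, 14:00-16:00 (add 8h to convert from UTC-8).
Hana in UTC: 11:00-13:00, 14:00-16:00 (add 8h to convert from UTC-8).
Ulla in UTC: 09:00-13:00 (add 8h to convert from UTC-8).
Idris can make the full 08:00-09:00 slot — that's 1.

1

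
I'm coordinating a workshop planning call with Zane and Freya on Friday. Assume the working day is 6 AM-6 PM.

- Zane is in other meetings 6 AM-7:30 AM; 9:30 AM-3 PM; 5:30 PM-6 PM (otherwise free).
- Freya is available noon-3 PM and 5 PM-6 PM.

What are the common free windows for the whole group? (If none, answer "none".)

17:00-17:30

Zane free: 07:30-09:30, 15:00-17:30 (invert busy blocks within the working day).
Freya free: 12:00-15:00, 17:00-18:00.
Zane ∩ Freya: 17:00-17:30.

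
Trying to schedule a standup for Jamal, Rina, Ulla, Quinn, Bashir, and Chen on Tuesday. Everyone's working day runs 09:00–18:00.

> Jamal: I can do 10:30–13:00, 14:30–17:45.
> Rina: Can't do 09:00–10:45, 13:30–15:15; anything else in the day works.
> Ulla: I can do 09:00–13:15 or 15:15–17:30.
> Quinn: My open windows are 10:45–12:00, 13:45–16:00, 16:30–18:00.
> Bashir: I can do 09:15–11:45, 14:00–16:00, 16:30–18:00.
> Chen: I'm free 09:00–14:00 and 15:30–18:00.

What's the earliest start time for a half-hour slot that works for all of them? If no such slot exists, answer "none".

10:45

Jamal free: 10:30-13:00, 14:30-17:45.
Rina free: 10:45-13:30, 15:15-18:00 (invert busy blocks within the working day).
Ulla free: 09:00-13:15, 15:15-17:30.
Quinn free: 10:45-12:00, 13:45-16:00, 16:30-18:00.
Bashir free: 09:15-11:45, 14:00-16:00, 16:30-18:00.
Chen free: 09:00-14:00, 15:30-18:00.
Jamal ∩ Rina: 10:45-13:00, 15:15-17:45.
Jamal ∩ Rina ∩ Ulla: 10:45-13:00, 15:15-17:30.
Jamal ∩ Rina ∩ Ulla ∩ Quinn: 10:45-12:00, 15:15-16:00, 16:30-17:30.
Jamal ∩ Rina ∩ Ulla ∩ Quinn ∩ Bashir: 10:45-11:45, 15:15-16:00, 16:30-17:30.
Jamal ∩ Rina ∩ Ulla ∩ Quinn ∩ Bashir ∩ Chen: 10:45-11:45, 15:30-16:00, 16:30-17:30.
The first common window of at least 30 minutes is 10:45-11:45, so the earliest start is 10:45.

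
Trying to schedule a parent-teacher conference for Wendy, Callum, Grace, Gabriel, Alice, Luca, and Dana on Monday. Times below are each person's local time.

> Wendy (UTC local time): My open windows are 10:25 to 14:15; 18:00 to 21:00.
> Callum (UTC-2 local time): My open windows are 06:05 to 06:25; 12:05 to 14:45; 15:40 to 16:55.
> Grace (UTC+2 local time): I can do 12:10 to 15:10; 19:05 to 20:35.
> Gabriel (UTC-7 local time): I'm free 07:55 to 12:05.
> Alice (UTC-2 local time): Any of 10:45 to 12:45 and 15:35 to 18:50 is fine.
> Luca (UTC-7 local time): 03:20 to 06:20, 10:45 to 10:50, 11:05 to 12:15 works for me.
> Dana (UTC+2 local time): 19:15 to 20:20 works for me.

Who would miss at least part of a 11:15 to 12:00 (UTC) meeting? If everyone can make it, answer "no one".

Alice, Callum, Dana, Gabriel

Wendy in UTC: 10:25-14:15, 18:00-21:00.
Callum in UTC: 08:05-08:25, 14:05-16:45, 17:40-18:55 (add 2h to convert from UTC-2).
Grace in UTC: 10:10-13:10, 17:05-18:35 (subtract 2h to convert from UTC+2).
Gabriel in UTC: 14:55-19:05 (add 7h to convert from UTC-7).
Alice in UTC: 12:45-14:45, 17:35-20:50 (add 2h to convert from UTC-2).
Luca in UTC: 10:20-13:20, 17:45-17:50, 18:05-19:15 (add 7h to convert from UTC-7).
Dana in UTC: 17:15-18:20 (subtract 2h to convert from UTC+2).
Wendy: free for 11:15-12:00. Callum: not fully free for 11:15-12:00. Grace: free for 11:15-12:00. Gabriel: not fully free for 11:15-12:00. Alice: not fully free for 11:15-12:00. Luca: free for 11:15-12:00. Dana: not fully free for 11:15-12:00.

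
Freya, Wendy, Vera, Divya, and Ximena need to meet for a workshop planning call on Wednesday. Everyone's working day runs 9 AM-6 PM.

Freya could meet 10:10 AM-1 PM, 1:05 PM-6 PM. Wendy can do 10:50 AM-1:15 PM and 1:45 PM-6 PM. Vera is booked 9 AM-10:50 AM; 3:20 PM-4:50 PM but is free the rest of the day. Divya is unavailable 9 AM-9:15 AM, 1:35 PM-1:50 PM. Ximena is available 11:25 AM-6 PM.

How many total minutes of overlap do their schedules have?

265

Freya free: 10:10-13:00, 13:05-18:00.
Wendy free: 10:50-13:15, 13:45-18:00.
Vera free: 10:50-15:20, 16:50-18:00 (invert busy blocks within the working day).
Divya free: 09:15-13:35, 13:50-18:00 (invert busy blocks within the working day).
Ximena free: 11:25-18:00.
Freya ∩ Wendy: 10:50-13:00, 13:05-13:15, 13:45-18:00.
Freya ∩ Wendy ∩ Vera: 10:50-13:00, 13:05-13:15, 13:45-15:20, 16:50-18:00.
Freya ∩ Wendy ∩ Vera ∩ Divya: 10:50-13:00, 13:05-13:15, 13:50-15:20, 16:50-18:00.
Freya ∩ Wendy ∩ Vera ∩ Divya ∩ Ximena: 11:25-13:00, 13:05-13:15, 13:50-15:20, 16:50-18:00.
Summing the common windows: 95 + 10 + 90 + 70 = 265 minutes.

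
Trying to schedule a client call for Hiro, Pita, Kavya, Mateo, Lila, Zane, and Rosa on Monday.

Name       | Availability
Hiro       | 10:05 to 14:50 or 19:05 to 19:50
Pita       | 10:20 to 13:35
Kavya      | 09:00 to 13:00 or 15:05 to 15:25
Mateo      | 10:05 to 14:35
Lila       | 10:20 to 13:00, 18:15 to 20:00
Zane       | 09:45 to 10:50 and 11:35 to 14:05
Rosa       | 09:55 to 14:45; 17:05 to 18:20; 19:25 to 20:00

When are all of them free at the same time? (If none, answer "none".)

10:20-10:50, 11:35-13:00

Hiro ∩ Pita: 10:20-13:35.
Hiro ∩ Pita ∩ Kavya: 10:20-13:00.
Hiro ∩ Pita ∩ Kavya ∩ Mateo: 10:20-13:00.
Hiro ∩ Pita ∩ Kavya ∩ Mateo ∩ Lila: 10:20-13:00.
Hiro ∩ Pita ∩ Kavya ∩ Mateo ∩ Lila ∩ Zane: 10:20-10:50, 11:35-13:00.
Hiro ∩ Pita ∩ Kavya ∩ Mateo ∩ Lila ∩ Zane ∩ Rosa: 10:20-10:50, 11:35-13:00.
So the common availability across everyone is 10:20-10:50, 11:35-13:00.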